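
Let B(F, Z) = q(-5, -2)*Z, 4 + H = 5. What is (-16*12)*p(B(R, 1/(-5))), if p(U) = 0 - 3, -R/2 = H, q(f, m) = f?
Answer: 576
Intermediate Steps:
H = 1 (H = -4 + 5 = 1)
R = -2 (R = -2*1 = -2)
B(F, Z) = -5*Z
p(U) = -3
(-16*12)*p(B(R, 1/(-5))) = -16*12*(-3) = -192*(-3) = 576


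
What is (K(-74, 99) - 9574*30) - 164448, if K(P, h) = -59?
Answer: -451727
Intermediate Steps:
(K(-74, 99) - 9574*30) - 164448 = (-59 - 9574*30) - 164448 = (-59 - 287220) - 164448 = -287279 - 164448 = -451727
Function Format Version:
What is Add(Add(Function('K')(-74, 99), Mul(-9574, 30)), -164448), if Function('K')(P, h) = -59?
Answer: -451727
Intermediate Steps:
Add(Add(Function('K')(-74, 99), Mul(-9574, 30)), -164448) = Add(Add(-59, Mul(-9574, 30)), -164448) = Add(Add(-59, -287220), -164448) = Add(-287279, -164448) = -451727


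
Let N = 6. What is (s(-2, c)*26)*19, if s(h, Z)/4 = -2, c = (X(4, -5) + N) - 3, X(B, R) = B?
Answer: -3952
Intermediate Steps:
c = 7 (c = (4 + 6) - 3 = 10 - 3 = 7)
s(h, Z) = -8 (s(h, Z) = 4*(-2) = -8)
(s(-2, c)*26)*19 = -8*26*19 = -208*19 = -3952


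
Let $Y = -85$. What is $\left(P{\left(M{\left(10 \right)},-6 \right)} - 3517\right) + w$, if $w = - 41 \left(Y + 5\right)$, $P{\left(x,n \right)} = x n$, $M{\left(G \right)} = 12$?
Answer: $-309$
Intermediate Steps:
$P{\left(x,n \right)} = n x$
$w = 3280$ ($w = - 41 \left(-85 + 5\right) = \left(-41\right) \left(-80\right) = 3280$)
$\left(P{\left(M{\left(10 \right)},-6 \right)} - 3517\right) + w = \left(\left(-6\right) 12 - 3517\right) + 3280 = \left(-72 - 3517\right) + 3280 = -3589 + 3280 = -309$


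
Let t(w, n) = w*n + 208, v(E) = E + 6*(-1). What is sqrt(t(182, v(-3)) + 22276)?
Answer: sqrt(20846) ≈ 144.38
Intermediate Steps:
v(E) = -6 + E (v(E) = E - 6 = -6 + E)
t(w, n) = 208 + n*w (t(w, n) = n*w + 208 = 208 + n*w)
sqrt(t(182, v(-3)) + 22276) = sqrt((208 + (-6 - 3)*182) + 22276) = sqrt((208 - 9*182) + 22276) = sqrt((208 - 1638) + 22276) = sqrt(-1430 + 22276) = sqrt(20846)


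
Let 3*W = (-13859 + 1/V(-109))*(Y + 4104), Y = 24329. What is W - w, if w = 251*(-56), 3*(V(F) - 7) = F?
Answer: -34673033851/264 ≈ -1.3134e+8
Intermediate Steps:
V(F) = 7 + F/3
W = -34676744635/264 (W = ((-13859 + 1/(7 + (⅓)*(-109)))*(24329 + 4104))/3 = ((-13859 + 1/(7 - 109/3))*28433)/3 = ((-13859 + 1/(-88/3))*28433)/3 = ((-13859 - 3/88)*28433)/3 = (-1219595/88*28433)/3 = (⅓)*(-34676744635/88) = -34676744635/264 ≈ -1.3135e+8)
w = -14056
W - w = -34676744635/264 - 1*(-14056) = -34676744635/264 + 14056 = -34673033851/264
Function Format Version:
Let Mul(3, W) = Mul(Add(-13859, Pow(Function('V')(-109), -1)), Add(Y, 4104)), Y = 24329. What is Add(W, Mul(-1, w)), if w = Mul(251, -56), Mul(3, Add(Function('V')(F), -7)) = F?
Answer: Rational(-34673033851, 264) ≈ -1.3134e+8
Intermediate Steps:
Function('V')(F) = Add(7, Mul(Rational(1, 3), F))
W = Rational(-34676744635, 264) (W = Mul(Rational(1, 3), Mul(Add(-13859, Pow(Add(7, Mul(Rational(1, 3), -109)), -1)), Add(24329, 4104))) = Mul(Rational(1, 3), Mul(Add(-13859, Pow(Add(7, Rational(-109, 3)), -1)), 28433)) = Mul(Rational(1, 3), Mul(Add(-13859, Pow(Rational(-88, 3), -1)), 28433)) = Mul(Rational(1, 3), Mul(Add(-13859, Rational(-3, 88)), 28433)) = Mul(Rational(1, 3), Mul(Rational(-1219595, 88), 28433)) = Mul(Rational(1, 3), Rational(-34676744635, 88)) = Rational(-34676744635, 264) ≈ -1.3135e+8)
w = -14056
Add(W, Mul(-1, w)) = Add(Rational(-34676744635, 264), Mul(-1, -14056)) = Add(Rational(-34676744635, 264), 14056) = Rational(-34673033851, 264)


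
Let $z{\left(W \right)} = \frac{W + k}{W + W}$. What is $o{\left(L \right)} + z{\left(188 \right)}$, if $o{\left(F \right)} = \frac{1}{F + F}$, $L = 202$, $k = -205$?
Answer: $- \frac{1623}{37976} \approx -0.042738$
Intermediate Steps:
$z{\left(W \right)} = \frac{-205 + W}{2 W}$ ($z{\left(W \right)} = \frac{W - 205}{W + W} = \frac{-205 + W}{2 W}$)
$o{\left(F \right)} = \frac{1}{2 F}$
$o{\left(L \right)} + z{\left(188 \right)} = \frac{1}{2 \cdot 202} + \frac{-205 + 188}{2 \cdot 188} = \frac{1}{2} \cdot \frac{1}{202} + \frac{1}{2} \cdot \frac{1}{188} \left(-17\right) = \frac{1}{404} - \frac{17}{376} = - \frac{1623}{37976}$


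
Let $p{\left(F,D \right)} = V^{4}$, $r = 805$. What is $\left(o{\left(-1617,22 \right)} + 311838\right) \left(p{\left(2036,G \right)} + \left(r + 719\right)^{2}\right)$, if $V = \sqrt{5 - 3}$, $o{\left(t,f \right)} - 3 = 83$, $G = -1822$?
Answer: $724468443920$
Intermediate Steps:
$o{\left(t,f \right)} = 86$ ($o{\left(t,f \right)} = 3 + 83 = 86$)
$V = \sqrt{2} \approx 1.4142$
$p{\left(F,D \right)} = 4$ ($p{\left(F,D \right)} = \left(\sqrt{2}\right)^{4} = 4$)
$\left(o{\left(-1617,22 \right)} + 311838\right) \left(p{\left(2036,G \right)} + \left(r + 719\right)^{2}\right) = \left(86 + 311838\right) \left(4 + \left(805 + 719\right)^{2}\right) = 311924 \left(4 + 1524^{2}\right) = 311924 \left(4 + 2322576\right) = 311924 \cdot 2322580 = 724468443920$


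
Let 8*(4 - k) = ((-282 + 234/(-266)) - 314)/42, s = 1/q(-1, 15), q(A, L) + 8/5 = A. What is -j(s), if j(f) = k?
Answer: -258137/44688 ≈ -5.7764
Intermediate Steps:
q(A, L) = -8/5 + A
s = -5/13 (s = 1/(-8/5 - 1) = 1/(-13/5) = -5/13 ≈ -0.38462)
k = 258137/44688 (k = 4 - ((-282 + 234/(-266)) - 314)/(8*42) = 4 - ((-282 + 234*(-1/266)) - 314)/(8*42) = 4 - ((-282 - 117/133) - 314)/(8*42) = 4 - (-37623/133 - 314)/(8*42) = 4 - (-79385)/(1064*42) = 4 - ⅛*(-79385/5586) = 4 + 79385/44688 = 258137/44688 ≈ 5.7764)
j(f) = 258137/44688
-j(s) = -1*258137/44688 = -258137/44688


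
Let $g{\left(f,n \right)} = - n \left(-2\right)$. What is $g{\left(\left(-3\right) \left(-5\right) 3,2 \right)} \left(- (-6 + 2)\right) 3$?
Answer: $48$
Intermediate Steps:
$g{\left(f,n \right)} = 2 n$
$g{\left(\left(-3\right) \left(-5\right) 3,2 \right)} \left(- (-6 + 2)\right) 3 = 2 \cdot 2 \left(- (-6 + 2)\right) 3 = 4 \left(\left(-1\right) \left(-4\right)\right) 3 = 4 \cdot 4 \cdot 3 = 16 \cdot 3 = 48$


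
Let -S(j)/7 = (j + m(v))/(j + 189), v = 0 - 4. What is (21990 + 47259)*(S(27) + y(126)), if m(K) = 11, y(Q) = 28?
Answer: 66732953/36 ≈ 1.8537e+6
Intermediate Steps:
v = -4
S(j) = -7*(11 + j)/(189 + j) (S(j) = -7*(j + 11)/(j + 189) = -7*(11 + j)/(189 + j))
(21990 + 47259)*(S(27) + y(126)) = (21990 + 47259)*(7*(-11 - 1*27)/(189 + 27) + 28) = 69249*(7*(-11 - 27)/216 + 28) = 69249*(7*(1/216)*(-38) + 28) = 69249*(-133/108 + 28) = 69249*(2891/108) = 66732953/36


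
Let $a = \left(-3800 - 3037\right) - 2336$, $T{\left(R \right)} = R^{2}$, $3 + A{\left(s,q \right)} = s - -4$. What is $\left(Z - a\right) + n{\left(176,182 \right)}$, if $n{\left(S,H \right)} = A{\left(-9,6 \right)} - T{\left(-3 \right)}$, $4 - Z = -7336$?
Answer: $16496$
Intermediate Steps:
$Z = 7340$ ($Z = 4 - -7336 = 4 + 7336 = 7340$)
$A{\left(s,q \right)} = 1 + s$ ($A{\left(s,q \right)} = -3 + \left(s - -4\right) = -3 + \left(s + 4\right) = -3 + \left(4 + s\right) = 1 + s$)
$n{\left(S,H \right)} = -17$ ($n{\left(S,H \right)} = \left(1 - 9\right) - \left(-3\right)^{2} = -8 - 9 = -17$)
$a = -9173$ ($a = -6837 - 2336 = -9173$)
$\left(Z - a\right) + n{\left(176,182 \right)} = \left(7340 - -9173\right) - 17 = \left(7340 + 9173\right) - 17 = 16513 - 17 = 16496$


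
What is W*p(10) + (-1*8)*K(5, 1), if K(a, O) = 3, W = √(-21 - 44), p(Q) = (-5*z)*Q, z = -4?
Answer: -24 + 200*I*√65 ≈ -24.0 + 1612.5*I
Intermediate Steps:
p(Q) = 20*Q (p(Q) = (-5*(-4))*Q = 20*Q)
W = I*√65 (W = √(-65) = I*√65 ≈ 8.0623*I)
W*p(10) + (-1*8)*K(5, 1) = (I*√65)*(20*10) - 1*8*3 = (I*√65)*200 - 8*3 = 200*I*√65 - 24 = -24 + 200*I*√65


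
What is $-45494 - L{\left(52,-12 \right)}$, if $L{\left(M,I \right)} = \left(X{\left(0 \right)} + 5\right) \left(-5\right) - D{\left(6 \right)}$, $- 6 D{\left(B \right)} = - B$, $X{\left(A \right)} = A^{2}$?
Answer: $-45468$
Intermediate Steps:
$D{\left(B \right)} = \frac{B}{6}$ ($D{\left(B \right)} = - \frac{\left(-1\right) B}{6} = \frac{B}{6}$)
$L{\left(M,I \right)} = -26$ ($L{\left(M,I \right)} = \left(0^{2} + 5\right) \left(-5\right) - \frac{1}{6} \cdot 6 = \left(0 + 5\right) \left(-5\right) - 1 = 5 \left(-5\right) - 1 = -25 - 1 = -26$)
$-45494 - L{\left(52,-12 \right)} = -45494 - -26 = -45494 + 26 = -45468$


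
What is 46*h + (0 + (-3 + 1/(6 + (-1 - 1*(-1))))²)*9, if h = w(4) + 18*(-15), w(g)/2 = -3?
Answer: -50495/4 ≈ -12624.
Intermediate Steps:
w(g) = -6 (w(g) = 2*(-3) = -6)
h = -276 (h = -6 + 18*(-15) = -6 - 270 = -276)
46*h + (0 + (-3 + 1/(6 + (-1 - 1*(-1))))²)*9 = 46*(-276) + (0 + (-3 + 1/(6 + (-1 - 1*(-1))))²)*9 = -12696 + (0 + (-3 + 1/(6 + (-1 + 1)))²)*9 = -12696 + (0 + (-3 + 1/(6 + 0))²)*9 = -12696 + (0 + (-3 + 1/6)²)*9 = -12696 + (0 + (-3 + ⅙)²)*9 = -12696 + (0 + (-17/6)²)*9 = -12696 + (0 + 289/36)*9 = -12696 + (289/36)*9 = -12696 + 289/4 = -50495/4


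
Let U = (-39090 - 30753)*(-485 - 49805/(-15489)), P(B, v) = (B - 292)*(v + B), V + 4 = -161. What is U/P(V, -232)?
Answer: 173731203160/936717927 ≈ 185.47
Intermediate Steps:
V = -165 (V = -4 - 161 = -165)
P(B, v) = (-292 + B)*(B + v)
U = 173731203160/5163 (U = -69843*(-485 - 49805*(-1/15489)) = -69843*(-485 + 49805/15489) = -69843*(-7462360/15489) = 173731203160/5163 ≈ 3.3649e+7)
U/P(V, -232) = 173731203160/(5163*((-165)² - 292*(-165) - 292*(-232) - 165*(-232))) = 173731203160/(5163*(27225 + 48180 + 67744 + 38280)) = (173731203160/5163)/181429 = (173731203160/5163)*(1/181429) = 173731203160/936717927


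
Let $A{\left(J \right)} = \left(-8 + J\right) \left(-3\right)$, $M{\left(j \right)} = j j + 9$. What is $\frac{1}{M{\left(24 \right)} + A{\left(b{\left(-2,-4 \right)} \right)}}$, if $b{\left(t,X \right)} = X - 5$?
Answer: $\frac{1}{636} \approx 0.0015723$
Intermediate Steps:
$b{\left(t,X \right)} = -5 + X$
$M{\left(j \right)} = 9 + j^{2}$ ($M{\left(j \right)} = j^{2} + 9 = 9 + j^{2}$)
$A{\left(J \right)} = 24 - 3 J$
$\frac{1}{M{\left(24 \right)} + A{\left(b{\left(-2,-4 \right)} \right)}} = \frac{1}{\left(9 + 24^{2}\right) - \left(-24 + 3 \left(-5 - 4\right)\right)} = \frac{1}{\left(9 + 576\right) + \left(24 - -27\right)} = \frac{1}{585 + \left(24 + 27\right)} = \frac{1}{585 + 51} = \frac{1}{636}$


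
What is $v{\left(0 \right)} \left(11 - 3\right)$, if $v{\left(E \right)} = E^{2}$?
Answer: $0$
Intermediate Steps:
$v{\left(0 \right)} \left(11 - 3\right) = 0^{2} \left(11 - 3\right) = 0 \cdot 8 = 0$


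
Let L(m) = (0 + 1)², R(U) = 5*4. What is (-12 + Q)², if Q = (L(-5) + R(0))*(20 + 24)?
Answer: 831744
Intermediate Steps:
R(U) = 20
L(m) = 1 (L(m) = 1² = 1)
Q = 924 (Q = (1 + 20)*(20 + 24) = 21*44 = 924)
(-12 + Q)² = (-12 + 924)² = 912² = 831744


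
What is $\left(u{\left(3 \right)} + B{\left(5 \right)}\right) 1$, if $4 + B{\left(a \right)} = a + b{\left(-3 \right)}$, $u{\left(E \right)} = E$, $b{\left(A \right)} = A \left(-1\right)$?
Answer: $7$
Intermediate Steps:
$b{\left(A \right)} = - A$
$B{\left(a \right)} = -1 + a$ ($B{\left(a \right)} = -4 + \left(a - -3\right) = -4 + \left(a + 3\right) = -4 + \left(3 + a\right) = -1 + a$)
$\left(u{\left(3 \right)} + B{\left(5 \right)}\right) 1 = \left(3 + \left(-1 + 5\right)\right) 1 = \left(3 + 4\right) 1 = 7 \cdot 1 = 7$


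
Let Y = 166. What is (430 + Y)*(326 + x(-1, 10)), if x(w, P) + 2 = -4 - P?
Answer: 184760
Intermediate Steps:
x(w, P) = -6 - P (x(w, P) = -2 + (-4 - P) = -6 - P)
(430 + Y)*(326 + x(-1, 10)) = (430 + 166)*(326 + (-6 - 1*10)) = 596*(326 + (-6 - 10)) = 596*(326 - 16) = 596*310 = 184760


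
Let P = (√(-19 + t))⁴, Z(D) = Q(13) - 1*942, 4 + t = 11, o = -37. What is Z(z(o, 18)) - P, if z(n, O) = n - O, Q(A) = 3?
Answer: -1083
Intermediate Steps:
t = 7 (t = -4 + 11 = 7)
Z(D) = -939 (Z(D) = 3 - 1*942 = 3 - 942 = -939)
P = 144 (P = (√(-19 + 7))⁴ = (√(-12))⁴ = (2*I*√3)⁴ = 144)
Z(z(o, 18)) - P = -939 - 1*144 = -939 - 144 = -1083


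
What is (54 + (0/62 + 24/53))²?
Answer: 8328996/2809 ≈ 2965.1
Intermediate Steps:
(54 + (0/62 + 24/53))² = (54 + (0*(1/62) + 24*(1/53)))² = (54 + (0 + 24/53))² = (54 + 24/53)² = (2886/53)² = 8328996/2809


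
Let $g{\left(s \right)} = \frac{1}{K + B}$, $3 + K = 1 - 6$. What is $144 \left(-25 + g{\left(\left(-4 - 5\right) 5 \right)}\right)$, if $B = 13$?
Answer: $- \frac{17856}{5} \approx -3571.2$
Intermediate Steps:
$K = -8$ ($K = -3 + \left(1 - 6\right) = -3 - 5 = -8$)
$g{\left(s \right)} = \frac{1}{5}$ ($g{\left(s \right)} = \frac{1}{-8 + 13} = \frac{1}{5}$)
$144 \left(-25 + g{\left(\left(-4 - 5\right) 5 \right)}\right) = 144 \left(-25 + \frac{1}{5}\right) = 144 \left(- \frac{124}{5}\right) = - \frac{17856}{5}$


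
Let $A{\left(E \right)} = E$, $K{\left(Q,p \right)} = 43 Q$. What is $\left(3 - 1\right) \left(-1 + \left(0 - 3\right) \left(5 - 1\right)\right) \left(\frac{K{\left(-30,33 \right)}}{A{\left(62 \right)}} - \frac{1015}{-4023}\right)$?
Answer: $\frac{66647620}{124713} \approx 534.41$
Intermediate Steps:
$\left(3 - 1\right) \left(-1 + \left(0 - 3\right) \left(5 - 1\right)\right) \left(\frac{K{\left(-30,33 \right)}}{A{\left(62 \right)}} - \frac{1015}{-4023}\right) = \left(3 - 1\right) \left(-1 + \left(0 - 3\right) \left(5 - 1\right)\right) \left(\frac{43 \left(-30\right)}{62} - \frac{1015}{-4023}\right) = 2 \left(-1 - 12\right) \left(\left(-1290\right) \frac{1}{62} - - \frac{1015}{4023}\right) = 2 \left(-1 - 12\right) \left(- \frac{645}{31} + \frac{1015}{4023}\right) = 2 \left(-13\right) \left(- \frac{2563370}{124713}\right) = \left(-26\right) \left(- \frac{2563370}{124713}\right) = \frac{66647620}{124713}$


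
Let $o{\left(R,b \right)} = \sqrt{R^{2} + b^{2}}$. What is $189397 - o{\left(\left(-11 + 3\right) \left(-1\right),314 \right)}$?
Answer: $189397 - 2 \sqrt{24665} \approx 1.8908 \cdot 10^{5}$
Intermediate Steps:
$189397 - o{\left(\left(-11 + 3\right) \left(-1\right),314 \right)} = 189397 - \sqrt{\left(\left(-11 + 3\right) \left(-1\right)\right)^{2} + 314^{2}} = 189397 - \sqrt{\left(\left(-8\right) \left(-1\right)\right)^{2} + 98596} = 189397 - \sqrt{8^{2} + 98596} = 189397 - \sqrt{64 + 98596} = 189397 - \sqrt{98660} = 189397 - 2 \sqrt{24665}$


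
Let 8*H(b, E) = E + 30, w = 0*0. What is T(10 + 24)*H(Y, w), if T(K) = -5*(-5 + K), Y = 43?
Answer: -2175/4 ≈ -543.75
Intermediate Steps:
w = 0
T(K) = 25 - 5*K
H(b, E) = 15/4 + E/8 (H(b, E) = (E + 30)/8 = (30 + E)/8 = 15/4 + E/8)
T(10 + 24)*H(Y, w) = (25 - 5*(10 + 24))*(15/4 + (⅛)*0) = (25 - 5*34)*(15/4 + 0) = (25 - 170)*(15/4) = -145*15/4 = -2175/4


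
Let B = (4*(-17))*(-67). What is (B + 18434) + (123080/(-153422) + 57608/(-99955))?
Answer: 176268657236962/7667648005 ≈ 22989.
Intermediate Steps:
B = 4556 (B = -68*(-67) = 4556)
(B + 18434) + (123080/(-153422) + 57608/(-99955)) = (4556 + 18434) + (123080/(-153422) + 57608/(-99955)) = 22990 + (123080*(-1/153422) + 57608*(-1/99955)) = 22990 + (-61540/76711 - 57608/99955) = 22990 - 10570397988/7667648005 = 176268657236962/7667648005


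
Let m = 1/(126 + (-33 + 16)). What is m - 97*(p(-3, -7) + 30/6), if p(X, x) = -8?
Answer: 31720/109 ≈ 291.01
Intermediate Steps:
m = 1/109 (m = 1/(126 - 17) = 1/109 ≈ 0.0091743)
m - 97*(p(-3, -7) + 30/6) = 1/109 - 97*(-8 + 30/6) = 1/109 - 97*(-8 + 30*(1/6)) = 1/109 - 97*(-8 + 5) = 1/109 - 97*(-3) = 1/109 + 291 = 31720/109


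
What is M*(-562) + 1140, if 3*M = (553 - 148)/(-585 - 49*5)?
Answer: 102207/83 ≈ 1231.4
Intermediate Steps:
M = -27/166 (M = ((553 - 148)/(-585 - 49*5))/3 = (405/(-585 - 245))/3 = (405/(-830))/3 = (405*(-1/830))/3 = (⅓)*(-81/166) = -27/166 ≈ -0.16265)
M*(-562) + 1140 = -27/166*(-562) + 1140 = 7587/83 + 1140 = 102207/83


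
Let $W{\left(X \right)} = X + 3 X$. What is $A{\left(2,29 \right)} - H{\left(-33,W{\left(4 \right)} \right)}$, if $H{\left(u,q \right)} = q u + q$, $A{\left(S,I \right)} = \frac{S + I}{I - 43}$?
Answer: $\frac{7137}{14} \approx 509.79$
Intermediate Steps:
$W{\left(X \right)} = 4 X$
$A{\left(S,I \right)} = \frac{I + S}{-43 + I}$
$H{\left(u,q \right)} = q + q u$
$A{\left(2,29 \right)} - H{\left(-33,W{\left(4 \right)} \right)} = \frac{29 + 2}{-43 + 29} - 4 \cdot 4 \left(1 - 33\right) = \frac{1}{-14} \cdot 31 - 16 \left(-32\right) = \left(- \frac{1}{14}\right) 31 - -512 = - \frac{31}{14} + 512 = \frac{7137}{14}$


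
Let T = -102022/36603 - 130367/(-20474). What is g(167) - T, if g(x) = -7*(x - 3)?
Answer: -863005500529/749409822 ≈ -1151.6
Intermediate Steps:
T = 2683024873/749409822 (T = -102022*1/36603 - 130367*(-1/20474) = -102022/36603 + 130367/20474 = 2683024873/749409822 ≈ 3.5802)
g(x) = 21 - 7*x (g(x) = -7*(-3 + x) = 21 - 7*x)
g(167) - T = (21 - 7*167) - 1*2683024873/749409822 = (21 - 1169) - 2683024873/749409822 = -1148 - 2683024873/749409822 = -863005500529/749409822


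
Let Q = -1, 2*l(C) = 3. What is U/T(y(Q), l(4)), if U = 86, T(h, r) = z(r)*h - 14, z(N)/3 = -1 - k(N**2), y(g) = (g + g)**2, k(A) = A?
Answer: -86/53 ≈ -1.6226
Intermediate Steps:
l(C) = 3/2 (l(C) = (1/2)*3 = 3/2)
y(g) = 4*g**2 (y(g) = (2*g)**2 = 4*g**2)
z(N) = -3 - 3*N**2 (z(N) = 3*(-1 - N**2) = -3 - 3*N**2)
T(h, r) = -14 + h*(-3 - 3*r**2) (T(h, r) = (-3 - 3*r**2)*h - 14 = h*(-3 - 3*r**2) - 14 = -14 + h*(-3 - 3*r**2))
U/T(y(Q), l(4)) = 86/(-14 - 3*4*(-1)**2*(1 + (3/2)**2)) = 86/(-14 - 3*4*1*(1 + 9/4)) = 86/(-14 - 3*4*13/4) = 86/(-14 - 39) = 86/(-53) = 86*(-1/53) = -86/53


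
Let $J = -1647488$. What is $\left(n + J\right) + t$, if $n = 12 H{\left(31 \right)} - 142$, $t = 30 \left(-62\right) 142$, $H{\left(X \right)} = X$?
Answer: $-1911378$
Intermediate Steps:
$t = -264120$ ($t = \left(-1860\right) 142 = -264120$)
$n = 230$ ($n = 12 \cdot 31 - 142 = 372 - 142 = 230$)
$\left(n + J\right) + t = \left(230 - 1647488\right) - 264120 = -1647258 - 264120 = -1911378$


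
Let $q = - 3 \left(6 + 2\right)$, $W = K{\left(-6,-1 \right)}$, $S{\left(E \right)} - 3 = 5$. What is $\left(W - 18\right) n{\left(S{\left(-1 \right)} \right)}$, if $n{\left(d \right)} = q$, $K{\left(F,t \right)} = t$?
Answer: $456$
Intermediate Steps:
$S{\left(E \right)} = 8$ ($S{\left(E \right)} = 3 + 5 = 8$)
$W = -1$
$q = -24$ ($q = \left(-3\right) 8 = -24$)
$n{\left(d \right)} = -24$
$\left(W - 18\right) n{\left(S{\left(-1 \right)} \right)} = \left(-1 - 18\right) \left(-24\right) = \left(-19\right) \left(-24\right) = 456$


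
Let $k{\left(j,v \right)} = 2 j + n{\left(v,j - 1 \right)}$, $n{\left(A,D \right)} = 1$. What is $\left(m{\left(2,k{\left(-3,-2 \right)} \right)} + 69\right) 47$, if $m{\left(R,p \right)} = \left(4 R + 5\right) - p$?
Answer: $4089$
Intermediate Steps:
$k{\left(j,v \right)} = 1 + 2 j$ ($k{\left(j,v \right)} = 2 j + 1 = 1 + 2 j$)
$m{\left(R,p \right)} = 5 - p + 4 R$ ($m{\left(R,p \right)} = \left(5 + 4 R\right) - p = 5 - p + 4 R$)
$\left(m{\left(2,k{\left(-3,-2 \right)} \right)} + 69\right) 47 = \left(\left(5 - \left(1 + 2 \left(-3\right)\right) + 4 \cdot 2\right) + 69\right) 47 = \left(\left(5 - \left(1 - 6\right) + 8\right) + 69\right) 47 = \left(\left(5 - -5 + 8\right) + 69\right) 47 = \left(\left(5 + 5 + 8\right) + 69\right) 47 = \left(18 + 69\right) 47 = 87 \cdot 47 = 4089$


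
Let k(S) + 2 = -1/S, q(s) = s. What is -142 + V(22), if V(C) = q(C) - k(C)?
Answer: -2595/22 ≈ -117.95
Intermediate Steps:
k(S) = -2 - 1/S
V(C) = 2 + C + 1/C (V(C) = C - (-2 - 1/C) = C + (2 + 1/C) = 2 + C + 1/C)
-142 + V(22) = -142 + (2 + 22 + 1/22) = -142 + 529/22 = -2595/22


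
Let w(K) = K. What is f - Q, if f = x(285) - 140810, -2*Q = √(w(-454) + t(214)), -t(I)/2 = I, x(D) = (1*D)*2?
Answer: -140240 + 21*I*√2/2 ≈ -1.4024e+5 + 14.849*I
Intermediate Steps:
x(D) = 2*D (x(D) = D*2 = 2*D)
t(I) = -2*I
Q = -21*I*√2/2 (Q = -√(-454 - 2*214)/2 = -√(-454 - 428)/2 = -21*I*√2/2 ≈ -14.849*I)
f = -140240 (f = 2*285 - 140810 = 570 - 140810 = -140240)
f - Q = -140240 - (-21)*I*√2/2 = -140240 + 21*I*√2/2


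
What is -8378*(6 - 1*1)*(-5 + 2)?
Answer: 125670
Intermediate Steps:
-8378*(6 - 1*1)*(-5 + 2) = -8378*(6 - 1)*(-3) = -41890*(-3) = -8378*(-15) = 125670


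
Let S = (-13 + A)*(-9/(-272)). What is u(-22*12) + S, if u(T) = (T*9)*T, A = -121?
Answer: 85307301/136 ≈ 6.2726e+5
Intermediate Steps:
u(T) = 9*T² (u(T) = (9*T)*T = 9*T²)
S = -603/136 (S = (-13 - 121)*(-9/(-272)) = -(-1206)*(-1)/272 = -134*9/272 = -603/136 ≈ -4.4338)
u(-22*12) + S = 9*(-22*12)² - 603/136 = 9*(-264)² - 603/136 = 9*69696 - 603/136 = 627264 - 603/136 = 85307301/136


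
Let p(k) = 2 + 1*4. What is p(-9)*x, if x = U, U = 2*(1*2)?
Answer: 24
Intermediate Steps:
p(k) = 6 (p(k) = 2 + 4 = 6)
U = 4 (U = 2*2 = 4)
x = 4
p(-9)*x = 6*4 = 24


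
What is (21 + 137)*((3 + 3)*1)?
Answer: 948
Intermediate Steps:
(21 + 137)*((3 + 3)*1) = 158*(6*1) = 158*6 = 948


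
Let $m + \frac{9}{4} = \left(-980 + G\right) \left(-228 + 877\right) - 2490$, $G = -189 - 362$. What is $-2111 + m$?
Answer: $- \frac{3992889}{4} \approx -9.9822 \cdot 10^{5}$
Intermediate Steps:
$G = -551$ ($G = -189 - 362 = -551$)
$m = - \frac{3984445}{4}$ ($m = - \frac{9}{4} + \left(\left(-980 - 551\right) \left(-228 + 877\right) - 2490\right) = - \frac{9}{4} - 996109 = - \frac{3984445}{4} \approx -9.9611 \cdot 10^{5}$)
$-2111 + m = -2111 - \frac{3984445}{4} = - \frac{3992889}{4}$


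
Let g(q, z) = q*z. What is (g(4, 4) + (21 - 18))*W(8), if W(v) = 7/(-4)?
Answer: -133/4 ≈ -33.250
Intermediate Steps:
W(v) = -7/4 (W(v) = 7*(-¼) = -7/4)
(g(4, 4) + (21 - 18))*W(8) = (4*4 + (21 - 18))*(-7/4) = (16 + 3)*(-7/4) = 19*(-7/4) = -133/4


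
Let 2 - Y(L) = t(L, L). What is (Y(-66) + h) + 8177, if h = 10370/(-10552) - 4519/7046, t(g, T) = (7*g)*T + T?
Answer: -413542918833/18587348 ≈ -22249.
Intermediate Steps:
t(g, T) = T + 7*T*g (t(g, T) = 7*T*g + T = T + 7*T*g)
Y(L) = 2 - L*(1 + 7*L)
h = -30187877/18587348 (h = 10370*(-1/10552) - 4519*1/7046 = -5185/5276 - 4519/7046 = -30187877/18587348 ≈ -1.6241)
(Y(-66) + h) + 8177 = ((2 - 1*(-66)*(1 + 7*(-66))) - 30187877/18587348) + 8177 = ((2 - 1*(-66)*(1 - 462)) - 30187877/18587348) + 8177 = ((2 - 1*(-66)*(-461)) - 30187877/18587348) + 8177 = ((2 - 30426) - 30187877/18587348) + 8177 = (-30424 - 30187877/18587348) + 8177 = -565531663429/18587348 + 8177 = -413542918833/18587348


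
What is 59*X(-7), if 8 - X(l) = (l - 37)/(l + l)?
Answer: 2006/7 ≈ 286.57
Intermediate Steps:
X(l) = 8 - (-37 + l)/(2*l) (X(l) = 8 - (l - 37)/(l + l) = 8 - (-37 + l)/(2*l))
59*X(-7) = 59*((1/2)*(37 + 15*(-7))/(-7)) = 59*((1/2)*(-1/7)*(37 - 105)) = 59*((1/2)*(-1/7)*(-68)) = 59*(34/7) = 2006/7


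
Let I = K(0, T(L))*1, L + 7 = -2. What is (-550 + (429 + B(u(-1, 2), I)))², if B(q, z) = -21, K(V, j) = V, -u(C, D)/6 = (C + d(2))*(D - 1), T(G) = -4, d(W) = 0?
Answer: 20164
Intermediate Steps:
L = -9 (L = -7 - 2 = -9)
u(C, D) = -6*C*(-1 + D) (u(C, D) = -6*(C + 0)*(D - 1) = -6*C*(-1 + D))
I = 0 (I = 0*1 = 0)
(-550 + (429 + B(u(-1, 2), I)))² = (-550 + (429 - 21))² = (-550 + 408)² = (-142)² = 20164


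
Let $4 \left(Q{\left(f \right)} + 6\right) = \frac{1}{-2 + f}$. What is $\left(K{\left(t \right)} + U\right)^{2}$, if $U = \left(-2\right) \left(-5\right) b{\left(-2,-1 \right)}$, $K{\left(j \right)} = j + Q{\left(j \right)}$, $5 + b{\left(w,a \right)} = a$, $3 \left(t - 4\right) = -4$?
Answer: $\frac{2283121}{576} \approx 3963.8$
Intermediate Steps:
$t = \frac{8}{3}$ ($t = 4 + \frac{1}{3} \left(-4\right) = 4 - \frac{4}{3} = \frac{8}{3} \approx 2.6667$)
$b{\left(w,a \right)} = -5 + a$
$Q{\left(f \right)} = -6 + \frac{1}{4 \left(-2 + f\right)}$
$K{\left(j \right)} = j + \frac{49 - 24 j}{4 \left(-2 + j\right)}$
$U = -60$ ($U = \left(-2\right) \left(-5\right) \left(-5 - 1\right) = 10 \left(-6\right) = -60$)
$\left(K{\left(t \right)} + U\right)^{2} = \left(\frac{\frac{49}{4} + \left(\frac{8}{3}\right)^{2} - \frac{64}{3}}{-2 + \frac{8}{3}} - 60\right)^{2} = \left(\frac{\frac{49}{4} + \frac{64}{9} - \frac{64}{3}}{\frac{2}{3}} - 60\right)^{2} = \left(\frac{3}{2} \left(- \frac{71}{36}\right) - 60\right)^{2} = \left(- \frac{71}{24} - 60\right)^{2} = \left(- \frac{1511}{24}\right)^{2} = \frac{2283121}{576}$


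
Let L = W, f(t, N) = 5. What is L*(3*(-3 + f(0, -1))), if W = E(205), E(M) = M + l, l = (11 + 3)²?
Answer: 2406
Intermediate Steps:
l = 196 (l = 14² = 196)
E(M) = 196 + M (E(M) = M + 196 = 196 + M)
W = 401 (W = 196 + 205 = 401)
L = 401
L*(3*(-3 + f(0, -1))) = 401*(3*(-3 + 5)) = 401*(3*2) = 401*6 = 2406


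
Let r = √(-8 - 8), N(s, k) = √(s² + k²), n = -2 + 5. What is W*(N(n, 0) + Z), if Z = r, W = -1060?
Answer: -3180 - 4240*I ≈ -3180.0 - 4240.0*I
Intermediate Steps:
n = 3
N(s, k) = √(k² + s²)
r = 4*I (r = √(-16) = 4*I ≈ 4.0*I)
Z = 4*I ≈ 4.0*I
W*(N(n, 0) + Z) = -1060*(√(0² + 3²) + 4*I) = -1060*(√(0 + 9) + 4*I) = -1060*(√9 + 4*I) = -1060*(3 + 4*I) = -3180 - 4240*I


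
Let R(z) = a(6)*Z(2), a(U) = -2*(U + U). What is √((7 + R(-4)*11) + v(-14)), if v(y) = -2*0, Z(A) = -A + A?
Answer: √7 ≈ 2.6458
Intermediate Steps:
a(U) = -4*U
Z(A) = 0
R(z) = 0 (R(z) = -4*6*0 = -24*0 = 0)
v(y) = 0
√((7 + R(-4)*11) + v(-14)) = √((7 + 0*11) + 0) = √((7 + 0) + 0) = √(7 + 0) = √7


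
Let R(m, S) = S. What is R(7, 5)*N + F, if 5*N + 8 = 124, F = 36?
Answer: 152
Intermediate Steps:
N = 116/5 (N = -8/5 + (⅕)*124 = -8/5 + 124/5 = 116/5 ≈ 23.200)
R(7, 5)*N + F = 5*(116/5) + 36 = 116 + 36 = 152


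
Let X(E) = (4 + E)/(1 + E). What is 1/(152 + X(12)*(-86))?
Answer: 13/600 ≈ 0.021667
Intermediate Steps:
X(E) = (4 + E)/(1 + E)
1/(152 + X(12)*(-86)) = 1/(152 + ((4 + 12)/(1 + 12))*(-86)) = 1/(152 + (16/13)*(-86)) = 1/(152 - 1376/13) = 1/(600/13) = 13/600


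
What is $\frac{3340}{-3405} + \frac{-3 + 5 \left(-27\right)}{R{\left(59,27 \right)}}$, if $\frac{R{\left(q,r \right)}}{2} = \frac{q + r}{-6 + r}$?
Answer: $- \frac{1044217}{58566} \approx -17.83$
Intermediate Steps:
$R{\left(q,r \right)} = \frac{2 \left(q + r\right)}{-6 + r}$ ($R{\left(q,r \right)} = 2 \frac{q + r}{-6 + r} = \frac{2 \left(q + r\right)}{-6 + r}$)
$\frac{3340}{-3405} + \frac{-3 + 5 \left(-27\right)}{R{\left(59,27 \right)}} = \frac{3340}{-3405} + \frac{-3 + 5 \left(-27\right)}{2 \frac{1}{-6 + 27} \left(59 + 27\right)} = 3340 \left(- \frac{1}{3405}\right) + \frac{-3 - 135}{2 \cdot \frac{1}{21} \cdot 86} = - \frac{668}{681} - \frac{138}{2 \cdot \frac{1}{21} \cdot 86} = - \frac{668}{681} - \frac{138}{\frac{172}{21}} = - \frac{668}{681} - \frac{1449}{86} = - \frac{1044217}{58566}$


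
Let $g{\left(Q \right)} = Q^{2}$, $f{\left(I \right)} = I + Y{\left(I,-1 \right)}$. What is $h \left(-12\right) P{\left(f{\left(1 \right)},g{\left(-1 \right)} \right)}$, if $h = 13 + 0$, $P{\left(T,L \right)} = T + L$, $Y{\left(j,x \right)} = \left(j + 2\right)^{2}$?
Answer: $-1716$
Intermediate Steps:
$Y{\left(j,x \right)} = \left(2 + j\right)^{2}$
$f{\left(I \right)} = I + \left(2 + I\right)^{2}$
$P{\left(T,L \right)} = L + T$
$h = 13$
$h \left(-12\right) P{\left(f{\left(1 \right)},g{\left(-1 \right)} \right)} = 13 \left(-12\right) \left(\left(-1\right)^{2} + \left(1 + \left(2 + 1\right)^{2}\right)\right) = - 156 \left(1 + \left(1 + 3^{2}\right)\right) = - 156 \left(1 + \left(1 + 9\right)\right) = - 156 \left(1 + 10\right) = \left(-156\right) 11 = -1716$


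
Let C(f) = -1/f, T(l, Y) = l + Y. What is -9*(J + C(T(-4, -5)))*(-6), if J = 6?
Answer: 330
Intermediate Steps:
T(l, Y) = Y + l
-9*(J + C(T(-4, -5)))*(-6) = -9*(6 - 1/(-5 - 4))*(-6) = -9*(6 - 1/(-9))*(-6) = -9*(6 - 1*(-1/9))*(-6) = -9*(6 + 1/9)*(-6) = -9*55/9*(-6) = -55*(-6) = 330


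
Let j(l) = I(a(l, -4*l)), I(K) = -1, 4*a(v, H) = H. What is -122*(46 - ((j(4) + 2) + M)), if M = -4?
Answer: -5978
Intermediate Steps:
a(v, H) = H/4
j(l) = -1
-122*(46 - ((j(4) + 2) + M)) = -122*(46 - ((-1 + 2) - 4)) = -122*(46 - (1 - 4)) = -122*(46 - 1*(-3)) = -122*(46 + 3) = -122*49 = -5978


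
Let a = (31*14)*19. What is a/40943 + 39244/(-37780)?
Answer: -46258329/55243805 ≈ -0.83735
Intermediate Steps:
a = 8246 (a = 434*19 = 8246)
a/40943 + 39244/(-37780) = 8246/40943 + 39244/(-37780) = 8246*(1/40943) + 39244*(-1/37780) = 1178/5849 - 9811/9445 = -46258329/55243805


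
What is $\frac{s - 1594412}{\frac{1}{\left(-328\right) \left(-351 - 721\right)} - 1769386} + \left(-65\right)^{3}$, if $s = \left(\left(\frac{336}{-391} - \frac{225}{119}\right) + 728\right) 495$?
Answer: $- \frac{467632814760101287951}{1702809298820175} \approx -2.7462 \cdot 10^{5}$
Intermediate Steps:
$s = \frac{982579455}{2737}$ ($s = \left(\left(336 \left(- \frac{1}{391}\right) - \frac{225}{119}\right) + 728\right) 495 = \left(\left(- \frac{336}{391} - \frac{225}{119}\right) + 728\right) 495 = \left(- \frac{7527}{2737} + 728\right) 495 = \frac{1985009}{2737} \cdot 495 = \frac{982579455}{2737} \approx 3.59 \cdot 10^{5}$)
$\frac{s - 1594412}{\frac{1}{\left(-328\right) \left(-351 - 721\right)} - 1769386} + \left(-65\right)^{3} = \frac{\frac{982579455}{2737} - 1594412}{\frac{1}{\left(-328\right) \left(-351 - 721\right)} - 1769386} + \left(-65\right)^{3} = - \frac{3381326189}{2737 \left(\frac{1}{\left(-328\right) \left(-1072\right)} - 1769386\right)} - 274625 = - \frac{3381326189}{2737 \left(\frac{1}{351616} - 1769386\right)} - 274625 = - \frac{3381326189}{2737 \left(- \frac{622144427775}{351616}\right)} - 274625 = \left(- \frac{3381326189}{2737}\right) \left(- \frac{351616}{622144427775}\right) - 274625 = \frac{1188928389271424}{1702809298820175} - 274625 = - \frac{467632814760101287951}{1702809298820175}$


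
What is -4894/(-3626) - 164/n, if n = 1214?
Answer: 1336663/1100491 ≈ 1.2146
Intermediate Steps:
-4894/(-3626) - 164/n = -4894/(-3626) - 164/1214 = -4894*(-1/3626) - 164*1/1214 = 2447/1813 - 82/607 = 1336663/1100491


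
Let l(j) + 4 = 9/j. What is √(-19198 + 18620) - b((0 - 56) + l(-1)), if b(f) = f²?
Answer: -4761 + 17*I*√2 ≈ -4761.0 + 24.042*I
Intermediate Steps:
l(j) = -4 + 9/j
√(-19198 + 18620) - b((0 - 56) + l(-1)) = √(-19198 + 18620) - ((0 - 56) + (-4 + 9/(-1)))² = √(-578) - (-56 + (-4 + 9*(-1)))² = 17*I*√2 - (-56 + (-4 - 9))² = 17*I*√2 - (-56 - 13)² = 17*I*√2 - 1*(-69)² = 17*I*√2 - 1*4761 = 17*I*√2 - 4761 = -4761 + 17*I*√2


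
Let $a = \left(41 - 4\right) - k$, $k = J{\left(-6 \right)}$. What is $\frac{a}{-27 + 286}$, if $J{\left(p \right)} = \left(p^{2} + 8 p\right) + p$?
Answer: $\frac{55}{259} \approx 0.21236$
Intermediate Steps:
$J{\left(p \right)} = p^{2} + 9 p$
$k = -18$ ($k = - 6 \left(9 - 6\right) = \left(-6\right) 3 = -18$)
$a = 55$ ($a = \left(41 - 4\right) - -18 = 37 + 18 = 55$)
$\frac{a}{-27 + 286} = \frac{55}{-27 + 286} = \frac{55}{259}$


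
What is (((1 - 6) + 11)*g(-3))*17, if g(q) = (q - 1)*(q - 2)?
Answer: 2040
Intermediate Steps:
g(q) = (-1 + q)*(-2 + q)
(((1 - 6) + 11)*g(-3))*17 = (((1 - 6) + 11)*(2 + (-3)² - 3*(-3)))*17 = ((-5 + 11)*(2 + 9 + 9))*17 = (6*20)*17 = 120*17 = 2040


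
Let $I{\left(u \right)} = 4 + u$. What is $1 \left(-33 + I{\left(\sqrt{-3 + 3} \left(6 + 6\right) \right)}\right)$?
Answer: $-29$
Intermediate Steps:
$1 \left(-33 + I{\left(\sqrt{-3 + 3} \left(6 + 6\right) \right)}\right) = 1 \left(-33 + \left(4 + \sqrt{-3 + 3} \left(6 + 6\right)\right)\right) = 1 \left(-33 + \left(4 + \sqrt{0} \cdot 12\right)\right) = 1 \left(-33 + \left(4 + 0 \cdot 12\right)\right) = 1 \left(-33 + \left(4 + 0\right)\right) = 1 \left(-33 + 4\right) = 1 \left(-29\right) = -29$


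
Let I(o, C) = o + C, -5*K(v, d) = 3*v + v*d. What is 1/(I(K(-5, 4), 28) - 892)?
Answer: -1/857 ≈ -0.0011669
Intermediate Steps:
K(v, d) = -3*v/5 - d*v/5 (K(v, d) = -(3*v + v*d)/5 = -(3*v + d*v)/5 = -3*v/5 - d*v/5)
I(o, C) = C + o
1/(I(K(-5, 4), 28) - 892) = 1/((28 - 1/5*(-5)*(3 + 4)) - 892) = 1/((28 - 1/5*(-5)*7) - 892) = 1/((28 + 7) - 892) = 1/(35 - 892) = 1/(-857) = -1/857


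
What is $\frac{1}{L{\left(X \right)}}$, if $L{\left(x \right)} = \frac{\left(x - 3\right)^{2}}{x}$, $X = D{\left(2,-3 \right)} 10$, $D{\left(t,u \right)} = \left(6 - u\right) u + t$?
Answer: $- \frac{250}{64009} \approx -0.0039057$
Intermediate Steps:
$D{\left(t,u \right)} = t + u \left(6 - u\right)$ ($D{\left(t,u \right)} = u \left(6 - u\right) + t = t + u \left(6 - u\right)$)
$X = -250$ ($X = \left(2 - \left(-3\right)^{2} + 6 \left(-3\right)\right) 10 = \left(2 - 9 - 18\right) 10 = \left(-25\right) 10 = -250$)
$L{\left(x \right)} = \frac{\left(-3 + x\right)^{2}}{x}$
$\frac{1}{L{\left(X \right)}} = \frac{1}{\frac{1}{-250} \left(-3 - 250\right)^{2}} = \frac{1}{\left(- \frac{1}{250}\right) \left(-253\right)^{2}} = \frac{1}{\left(- \frac{1}{250}\right) 64009} = \frac{1}{- \frac{64009}{250}} = - \frac{250}{64009}$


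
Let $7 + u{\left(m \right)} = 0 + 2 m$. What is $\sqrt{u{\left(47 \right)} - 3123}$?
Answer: $2 i \sqrt{759} \approx 55.1 i$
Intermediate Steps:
$u{\left(m \right)} = -7 + 2 m$ ($u{\left(m \right)} = -7 + \left(0 + 2 m\right) = -7 + 2 m$)
$\sqrt{u{\left(47 \right)} - 3123} = \sqrt{\left(-7 + 2 \cdot 47\right) - 3123} = \sqrt{\left(-7 + 94\right) - 3123} = \sqrt{87 - 3123} = \sqrt{-3036} = 2 i \sqrt{759}$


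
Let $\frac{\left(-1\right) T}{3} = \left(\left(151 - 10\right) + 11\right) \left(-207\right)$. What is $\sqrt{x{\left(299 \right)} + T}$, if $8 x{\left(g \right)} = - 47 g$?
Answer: $\frac{\sqrt{1482166}}{4} \approx 304.36$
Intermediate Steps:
$T = 94392$ ($T = - 3 \left(\left(151 - 10\right) + 11\right) \left(-207\right) = - 3 \left(141 + 11\right) \left(-207\right) = - 3 \cdot 152 \left(-207\right) = \left(-3\right) \left(-31464\right) = 94392$)
$x{\left(g \right)} = - \frac{47 g}{8}$ ($x{\left(g \right)} = \frac{\left(-47\right) g}{8} = - \frac{47 g}{8}$)
$\sqrt{x{\left(299 \right)} + T} = \sqrt{\left(- \frac{47}{8}\right) 299 + 94392} = \sqrt{- \frac{14053}{8} + 94392} = \sqrt{\frac{741083}{8}} = \frac{\sqrt{1482166}}{4}$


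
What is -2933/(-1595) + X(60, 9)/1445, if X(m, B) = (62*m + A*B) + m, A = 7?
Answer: 2073554/460955 ≈ 4.4984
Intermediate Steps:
X(m, B) = 7*B + 63*m (X(m, B) = (62*m + 7*B) + m = (7*B + 62*m) + m = 7*B + 63*m)
-2933/(-1595) + X(60, 9)/1445 = -2933/(-1595) + (7*9 + 63*60)/1445 = -2933*(-1/1595) + (63 + 3780)*(1/1445) = 2933/1595 + 3843*(1/1445) = 2933/1595 + 3843/1445 = 2073554/460955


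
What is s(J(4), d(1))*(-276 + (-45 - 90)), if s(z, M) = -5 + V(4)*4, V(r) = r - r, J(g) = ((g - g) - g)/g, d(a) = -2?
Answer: 2055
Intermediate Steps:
J(g) = -1 (J(g) = (0 - g)/g = (-g)/g = -1)
V(r) = 0
s(z, M) = -5 (s(z, M) = -5 + 0*4 = -5 + 0 = -5)
s(J(4), d(1))*(-276 + (-45 - 90)) = -5*(-276 + (-45 - 90)) = -5*(-276 - 135) = -5*(-411) = 2055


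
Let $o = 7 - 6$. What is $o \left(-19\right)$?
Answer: $-19$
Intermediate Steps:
$o = 1$ ($o = 7 - 6 = 1$)
$o \left(-19\right) = 1 \left(-19\right) = -19$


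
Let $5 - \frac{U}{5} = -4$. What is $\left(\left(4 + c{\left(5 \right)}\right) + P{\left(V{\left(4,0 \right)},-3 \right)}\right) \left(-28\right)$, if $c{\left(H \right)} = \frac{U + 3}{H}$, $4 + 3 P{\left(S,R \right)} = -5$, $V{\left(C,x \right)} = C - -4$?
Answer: $- \frac{1484}{5} \approx -296.8$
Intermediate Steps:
$U = 45$ ($U = 25 - -20 = 25 + 20 = 45$)
$V{\left(C,x \right)} = 4 + C$ ($V{\left(C,x \right)} = C + 4 = 4 + C$)
$P{\left(S,R \right)} = -3$ ($P{\left(S,R \right)} = - \frac{4}{3} + \frac{1}{3} \left(-5\right) = - \frac{4}{3} - \frac{5}{3} = -3$)
$c{\left(H \right)} = \frac{48}{H}$ ($c{\left(H \right)} = \frac{45 + 3}{H} = \frac{48}{H}$)
$\left(\left(4 + c{\left(5 \right)}\right) + P{\left(V{\left(4,0 \right)},-3 \right)}\right) \left(-28\right) = \left(\left(4 + \frac{48}{5}\right) - 3\right) \left(-28\right) = \left(\frac{68}{5} - 3\right) \left(-28\right) = \frac{53}{5} \left(-28\right) = - \frac{1484}{5}$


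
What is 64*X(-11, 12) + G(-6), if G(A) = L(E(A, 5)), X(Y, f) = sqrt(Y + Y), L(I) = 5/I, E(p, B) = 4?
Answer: 5/4 + 64*I*sqrt(22) ≈ 1.25 + 300.19*I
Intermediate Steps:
X(Y, f) = sqrt(2)*sqrt(Y) (X(Y, f) = sqrt(2*Y) = sqrt(2)*sqrt(Y))
G(A) = 5/4
64*X(-11, 12) + G(-6) = 64*(sqrt(2)*sqrt(-11)) + 5/4 = 64*(sqrt(2)*(I*sqrt(11))) + 5/4 = 64*(I*sqrt(22)) + 5/4 = 64*I*sqrt(22) + 5/4 = 5/4 + 64*I*sqrt(22)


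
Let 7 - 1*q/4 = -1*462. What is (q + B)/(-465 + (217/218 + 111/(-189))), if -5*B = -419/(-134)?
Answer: -8628392367/2137536175 ≈ -4.0366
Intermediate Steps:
q = 1876 (q = 28 - (-4)*462 = 28 - 4*(-462) = 28 + 1848 = 1876)
B = -419/670 (B = -(-419)/(5*(-134)) = -(-419)*(-1)/(5*134) = -1/5*419/134 = -419/670 ≈ -0.62537)
(q + B)/(-465 + (217/218 + 111/(-189))) = (1876 - 419/670)/(-465 + (217/218 + 111/(-189))) = 1256501/(670*(-465 + (217*(1/218) + 111*(-1/189)))) = 1256501/(670*(-465 + (217/218 - 37/63))) = 1256501/(670*(-465 + 5605/13734)) = 1256501/(670*(-6380705/13734)) = (1256501/670)*(-13734/6380705) = -8628392367/2137536175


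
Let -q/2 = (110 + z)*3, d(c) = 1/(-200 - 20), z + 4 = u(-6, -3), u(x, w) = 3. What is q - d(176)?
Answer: -143879/220 ≈ -654.00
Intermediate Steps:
z = -1 (z = -4 + 3 = -1)
d(c) = -1/220 (d(c) = 1/(-220) = -1/220)
q = -654 (q = -2*(110 - 1)*3 = -218*3 = -2*327 = -654)
q - d(176) = -654 - 1*(-1/220) = -654 + 1/220 = -143879/220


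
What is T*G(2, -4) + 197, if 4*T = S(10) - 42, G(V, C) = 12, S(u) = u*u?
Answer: 371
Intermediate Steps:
S(u) = u²
T = 29/2 (T = (10² - 42)/4 = (100 - 42)/4 = (¼)*58 = 29/2 ≈ 14.500)
T*G(2, -4) + 197 = (29/2)*12 + 197 = 174 + 197 = 371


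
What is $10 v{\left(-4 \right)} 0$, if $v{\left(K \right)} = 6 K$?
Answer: $0$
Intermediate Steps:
$10 v{\left(-4 \right)} 0 = 10 \cdot 6 \left(-4\right) 0 = 10 \left(-24\right) 0 = \left(-240\right) 0 = 0$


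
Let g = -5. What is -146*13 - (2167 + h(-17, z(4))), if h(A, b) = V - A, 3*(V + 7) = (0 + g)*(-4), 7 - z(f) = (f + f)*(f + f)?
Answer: -12245/3 ≈ -4081.7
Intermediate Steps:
z(f) = 7 - 4*f² (z(f) = 7 - (f + f)*(f + f) = 7 - 2*f*2*f = 7 - 4*f²)
V = -⅓ (V = -7 + ((0 - 5)*(-4))/3 = -7 + (-5*(-4))/3 = -7 + (⅓)*20 = -7 + 20/3 = -⅓ ≈ -0.33333)
h(A, b) = -⅓ - A
-146*13 - (2167 + h(-17, z(4))) = -146*13 - (2167 + (-⅓ - 1*(-17))) = -1898 - (2167 + (-⅓ + 17)) = -1898 - (2167 + 50/3) = -1898 - 1*6551/3 = -1898 - 6551/3 = -12245/3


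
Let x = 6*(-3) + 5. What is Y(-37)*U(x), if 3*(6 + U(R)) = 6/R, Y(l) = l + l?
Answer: 5920/13 ≈ 455.38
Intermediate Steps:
Y(l) = 2*l
x = -13 (x = -18 + 5 = -13)
U(R) = -6 + 2/R (U(R) = -6 + (6/R)/3 = -6 + 2/R)
Y(-37)*U(x) = (2*(-37))*(-6 + 2/(-13)) = -74*(-6 + 2*(-1/13)) = -74*(-6 - 2/13) = -74*(-80/13) = 5920/13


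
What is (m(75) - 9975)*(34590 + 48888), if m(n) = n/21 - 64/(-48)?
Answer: -5825985272/7 ≈ -8.3228e+8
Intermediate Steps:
m(n) = 4/3 + n/21 (m(n) = n*(1/21) - 64*(-1/48) = n/21 + 4/3 = 4/3 + n/21)
(m(75) - 9975)*(34590 + 48888) = ((4/3 + (1/21)*75) - 9975)*(34590 + 48888) = ((4/3 + 25/7) - 9975)*83478 = (103/21 - 9975)*83478 = -209372/21*83478 = -5825985272/7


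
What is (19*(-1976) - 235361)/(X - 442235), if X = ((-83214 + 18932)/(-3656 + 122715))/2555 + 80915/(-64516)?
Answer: 5355895081041640100/8679104375440402887 ≈ 0.61710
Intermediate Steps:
X = -24618145924187/19625492684420 (X = -64282/119059*(1/2555) + 80915*(-1/64516) = -64282*1/119059*(1/2555) - 80915/64516 = -64282/119059*1/2555 - 80915/64516 = -64282/304195745 - 80915/64516 = -24618145924187/19625492684420 ≈ -1.2544)
(19*(-1976) - 235361)/(X - 442235) = (19*(-1976) - 235361)/(-24618145924187/19625492684420 - 442235) = (-37544 - 235361)/(-8679104375440402887/19625492684420) = -272905*(-19625492684420/8679104375440402887) = 5355895081041640100/8679104375440402887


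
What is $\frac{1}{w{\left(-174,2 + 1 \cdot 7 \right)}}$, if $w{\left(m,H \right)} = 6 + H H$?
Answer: $\frac{1}{87} \approx 0.011494$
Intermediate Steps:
$w{\left(m,H \right)} = 6 + H^{2}$
$\frac{1}{w{\left(-174,2 + 1 \cdot 7 \right)}} = \frac{1}{6 + \left(2 + 1 \cdot 7\right)^{2}} = \frac{1}{6 + \left(2 + 7\right)^{2}} = \frac{1}{6 + 9^{2}} = \frac{1}{6 + 81} = \frac{1}{87}$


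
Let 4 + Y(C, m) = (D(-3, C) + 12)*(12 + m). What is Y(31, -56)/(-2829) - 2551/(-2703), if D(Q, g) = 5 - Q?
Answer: 1067359/849643 ≈ 1.2562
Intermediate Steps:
Y(C, m) = 236 + 20*m (Y(C, m) = -4 + ((5 - 1*(-3)) + 12)*(12 + m) = -4 + ((5 + 3) + 12)*(12 + m) = -4 + (8 + 12)*(12 + m) = -4 + 20*(12 + m) = -4 + (240 + 20*m) = 236 + 20*m)
Y(31, -56)/(-2829) - 2551/(-2703) = (236 + 20*(-56))/(-2829) - 2551/(-2703) = (236 - 1120)*(-1/2829) - 2551*(-1/2703) = -884*(-1/2829) + 2551/2703 = 884/2829 + 2551/2703 = 1067359/849643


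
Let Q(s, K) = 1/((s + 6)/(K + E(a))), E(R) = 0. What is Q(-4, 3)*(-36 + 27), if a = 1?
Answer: -27/2 ≈ -13.500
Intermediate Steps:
Q(s, K) = K/(6 + s) (Q(s, K) = 1/((s + 6)/(K + 0)) = 1/((6 + s)/K) = K/(6 + s))
Q(-4, 3)*(-36 + 27) = (3/(6 - 4))*(-36 + 27) = (3/2)*(-9) = -27/2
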